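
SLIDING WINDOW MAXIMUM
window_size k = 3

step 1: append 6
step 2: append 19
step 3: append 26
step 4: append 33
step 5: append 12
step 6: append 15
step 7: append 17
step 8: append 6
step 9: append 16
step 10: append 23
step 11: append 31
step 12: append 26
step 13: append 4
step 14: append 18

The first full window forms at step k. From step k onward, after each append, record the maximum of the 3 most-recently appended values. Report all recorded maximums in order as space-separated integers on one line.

Answer: 26 33 33 33 17 17 17 23 31 31 31 26

Derivation:
step 1: append 6 -> window=[6] (not full yet)
step 2: append 19 -> window=[6, 19] (not full yet)
step 3: append 26 -> window=[6, 19, 26] -> max=26
step 4: append 33 -> window=[19, 26, 33] -> max=33
step 5: append 12 -> window=[26, 33, 12] -> max=33
step 6: append 15 -> window=[33, 12, 15] -> max=33
step 7: append 17 -> window=[12, 15, 17] -> max=17
step 8: append 6 -> window=[15, 17, 6] -> max=17
step 9: append 16 -> window=[17, 6, 16] -> max=17
step 10: append 23 -> window=[6, 16, 23] -> max=23
step 11: append 31 -> window=[16, 23, 31] -> max=31
step 12: append 26 -> window=[23, 31, 26] -> max=31
step 13: append 4 -> window=[31, 26, 4] -> max=31
step 14: append 18 -> window=[26, 4, 18] -> max=26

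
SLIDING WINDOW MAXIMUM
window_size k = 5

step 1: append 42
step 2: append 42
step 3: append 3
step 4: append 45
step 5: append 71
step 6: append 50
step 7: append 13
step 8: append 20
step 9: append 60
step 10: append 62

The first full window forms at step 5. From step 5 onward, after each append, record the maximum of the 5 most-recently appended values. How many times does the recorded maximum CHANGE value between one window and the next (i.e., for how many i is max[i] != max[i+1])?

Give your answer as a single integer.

step 1: append 42 -> window=[42] (not full yet)
step 2: append 42 -> window=[42, 42] (not full yet)
step 3: append 3 -> window=[42, 42, 3] (not full yet)
step 4: append 45 -> window=[42, 42, 3, 45] (not full yet)
step 5: append 71 -> window=[42, 42, 3, 45, 71] -> max=71
step 6: append 50 -> window=[42, 3, 45, 71, 50] -> max=71
step 7: append 13 -> window=[3, 45, 71, 50, 13] -> max=71
step 8: append 20 -> window=[45, 71, 50, 13, 20] -> max=71
step 9: append 60 -> window=[71, 50, 13, 20, 60] -> max=71
step 10: append 62 -> window=[50, 13, 20, 60, 62] -> max=62
Recorded maximums: 71 71 71 71 71 62
Changes between consecutive maximums: 1

Answer: 1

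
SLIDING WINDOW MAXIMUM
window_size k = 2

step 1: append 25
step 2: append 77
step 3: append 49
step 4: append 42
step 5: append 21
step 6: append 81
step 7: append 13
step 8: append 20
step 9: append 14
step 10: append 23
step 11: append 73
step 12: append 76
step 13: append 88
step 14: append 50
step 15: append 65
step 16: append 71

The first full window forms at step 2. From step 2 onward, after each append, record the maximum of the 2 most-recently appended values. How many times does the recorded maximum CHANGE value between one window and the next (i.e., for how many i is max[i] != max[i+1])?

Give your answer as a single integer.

Answer: 10

Derivation:
step 1: append 25 -> window=[25] (not full yet)
step 2: append 77 -> window=[25, 77] -> max=77
step 3: append 49 -> window=[77, 49] -> max=77
step 4: append 42 -> window=[49, 42] -> max=49
step 5: append 21 -> window=[42, 21] -> max=42
step 6: append 81 -> window=[21, 81] -> max=81
step 7: append 13 -> window=[81, 13] -> max=81
step 8: append 20 -> window=[13, 20] -> max=20
step 9: append 14 -> window=[20, 14] -> max=20
step 10: append 23 -> window=[14, 23] -> max=23
step 11: append 73 -> window=[23, 73] -> max=73
step 12: append 76 -> window=[73, 76] -> max=76
step 13: append 88 -> window=[76, 88] -> max=88
step 14: append 50 -> window=[88, 50] -> max=88
step 15: append 65 -> window=[50, 65] -> max=65
step 16: append 71 -> window=[65, 71] -> max=71
Recorded maximums: 77 77 49 42 81 81 20 20 23 73 76 88 88 65 71
Changes between consecutive maximums: 10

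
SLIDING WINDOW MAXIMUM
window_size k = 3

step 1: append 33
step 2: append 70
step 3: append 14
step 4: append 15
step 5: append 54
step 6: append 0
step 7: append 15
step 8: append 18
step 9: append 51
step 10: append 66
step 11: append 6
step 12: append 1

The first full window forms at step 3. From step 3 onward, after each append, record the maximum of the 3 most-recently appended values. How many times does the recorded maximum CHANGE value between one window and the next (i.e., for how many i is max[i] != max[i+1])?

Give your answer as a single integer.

Answer: 4

Derivation:
step 1: append 33 -> window=[33] (not full yet)
step 2: append 70 -> window=[33, 70] (not full yet)
step 3: append 14 -> window=[33, 70, 14] -> max=70
step 4: append 15 -> window=[70, 14, 15] -> max=70
step 5: append 54 -> window=[14, 15, 54] -> max=54
step 6: append 0 -> window=[15, 54, 0] -> max=54
step 7: append 15 -> window=[54, 0, 15] -> max=54
step 8: append 18 -> window=[0, 15, 18] -> max=18
step 9: append 51 -> window=[15, 18, 51] -> max=51
step 10: append 66 -> window=[18, 51, 66] -> max=66
step 11: append 6 -> window=[51, 66, 6] -> max=66
step 12: append 1 -> window=[66, 6, 1] -> max=66
Recorded maximums: 70 70 54 54 54 18 51 66 66 66
Changes between consecutive maximums: 4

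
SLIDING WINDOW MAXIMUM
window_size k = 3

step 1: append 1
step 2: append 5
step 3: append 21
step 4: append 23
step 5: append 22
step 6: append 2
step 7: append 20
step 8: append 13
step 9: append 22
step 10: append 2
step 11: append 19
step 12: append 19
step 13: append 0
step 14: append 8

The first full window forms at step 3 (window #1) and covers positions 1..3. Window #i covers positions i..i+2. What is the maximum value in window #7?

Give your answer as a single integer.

Answer: 22

Derivation:
step 1: append 1 -> window=[1] (not full yet)
step 2: append 5 -> window=[1, 5] (not full yet)
step 3: append 21 -> window=[1, 5, 21] -> max=21
step 4: append 23 -> window=[5, 21, 23] -> max=23
step 5: append 22 -> window=[21, 23, 22] -> max=23
step 6: append 2 -> window=[23, 22, 2] -> max=23
step 7: append 20 -> window=[22, 2, 20] -> max=22
step 8: append 13 -> window=[2, 20, 13] -> max=20
step 9: append 22 -> window=[20, 13, 22] -> max=22
Window #7 max = 22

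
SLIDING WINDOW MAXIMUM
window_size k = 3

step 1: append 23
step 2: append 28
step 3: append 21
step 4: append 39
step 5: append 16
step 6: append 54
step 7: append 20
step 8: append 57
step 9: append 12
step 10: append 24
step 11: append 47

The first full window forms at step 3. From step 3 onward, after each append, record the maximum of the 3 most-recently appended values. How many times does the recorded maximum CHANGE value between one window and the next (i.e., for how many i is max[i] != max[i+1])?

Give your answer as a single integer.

step 1: append 23 -> window=[23] (not full yet)
step 2: append 28 -> window=[23, 28] (not full yet)
step 3: append 21 -> window=[23, 28, 21] -> max=28
step 4: append 39 -> window=[28, 21, 39] -> max=39
step 5: append 16 -> window=[21, 39, 16] -> max=39
step 6: append 54 -> window=[39, 16, 54] -> max=54
step 7: append 20 -> window=[16, 54, 20] -> max=54
step 8: append 57 -> window=[54, 20, 57] -> max=57
step 9: append 12 -> window=[20, 57, 12] -> max=57
step 10: append 24 -> window=[57, 12, 24] -> max=57
step 11: append 47 -> window=[12, 24, 47] -> max=47
Recorded maximums: 28 39 39 54 54 57 57 57 47
Changes between consecutive maximums: 4

Answer: 4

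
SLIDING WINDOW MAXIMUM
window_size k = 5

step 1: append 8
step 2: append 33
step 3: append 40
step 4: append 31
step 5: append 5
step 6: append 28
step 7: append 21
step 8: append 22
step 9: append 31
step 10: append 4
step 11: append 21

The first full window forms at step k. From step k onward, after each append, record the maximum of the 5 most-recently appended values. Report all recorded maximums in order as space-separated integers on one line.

Answer: 40 40 40 31 31 31 31

Derivation:
step 1: append 8 -> window=[8] (not full yet)
step 2: append 33 -> window=[8, 33] (not full yet)
step 3: append 40 -> window=[8, 33, 40] (not full yet)
step 4: append 31 -> window=[8, 33, 40, 31] (not full yet)
step 5: append 5 -> window=[8, 33, 40, 31, 5] -> max=40
step 6: append 28 -> window=[33, 40, 31, 5, 28] -> max=40
step 7: append 21 -> window=[40, 31, 5, 28, 21] -> max=40
step 8: append 22 -> window=[31, 5, 28, 21, 22] -> max=31
step 9: append 31 -> window=[5, 28, 21, 22, 31] -> max=31
step 10: append 4 -> window=[28, 21, 22, 31, 4] -> max=31
step 11: append 21 -> window=[21, 22, 31, 4, 21] -> max=31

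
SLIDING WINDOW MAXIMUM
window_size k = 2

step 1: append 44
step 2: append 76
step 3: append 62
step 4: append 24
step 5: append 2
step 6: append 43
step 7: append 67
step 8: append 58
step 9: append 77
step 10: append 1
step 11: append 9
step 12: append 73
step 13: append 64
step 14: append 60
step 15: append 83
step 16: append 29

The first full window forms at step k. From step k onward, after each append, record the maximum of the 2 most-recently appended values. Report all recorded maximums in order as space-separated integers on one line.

step 1: append 44 -> window=[44] (not full yet)
step 2: append 76 -> window=[44, 76] -> max=76
step 3: append 62 -> window=[76, 62] -> max=76
step 4: append 24 -> window=[62, 24] -> max=62
step 5: append 2 -> window=[24, 2] -> max=24
step 6: append 43 -> window=[2, 43] -> max=43
step 7: append 67 -> window=[43, 67] -> max=67
step 8: append 58 -> window=[67, 58] -> max=67
step 9: append 77 -> window=[58, 77] -> max=77
step 10: append 1 -> window=[77, 1] -> max=77
step 11: append 9 -> window=[1, 9] -> max=9
step 12: append 73 -> window=[9, 73] -> max=73
step 13: append 64 -> window=[73, 64] -> max=73
step 14: append 60 -> window=[64, 60] -> max=64
step 15: append 83 -> window=[60, 83] -> max=83
step 16: append 29 -> window=[83, 29] -> max=83

Answer: 76 76 62 24 43 67 67 77 77 9 73 73 64 83 83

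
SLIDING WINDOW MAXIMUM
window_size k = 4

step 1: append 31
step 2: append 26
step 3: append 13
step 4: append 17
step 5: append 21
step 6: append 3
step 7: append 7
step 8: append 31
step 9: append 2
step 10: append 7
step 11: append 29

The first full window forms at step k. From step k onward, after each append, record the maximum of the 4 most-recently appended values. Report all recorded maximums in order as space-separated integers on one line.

step 1: append 31 -> window=[31] (not full yet)
step 2: append 26 -> window=[31, 26] (not full yet)
step 3: append 13 -> window=[31, 26, 13] (not full yet)
step 4: append 17 -> window=[31, 26, 13, 17] -> max=31
step 5: append 21 -> window=[26, 13, 17, 21] -> max=26
step 6: append 3 -> window=[13, 17, 21, 3] -> max=21
step 7: append 7 -> window=[17, 21, 3, 7] -> max=21
step 8: append 31 -> window=[21, 3, 7, 31] -> max=31
step 9: append 2 -> window=[3, 7, 31, 2] -> max=31
step 10: append 7 -> window=[7, 31, 2, 7] -> max=31
step 11: append 29 -> window=[31, 2, 7, 29] -> max=31

Answer: 31 26 21 21 31 31 31 31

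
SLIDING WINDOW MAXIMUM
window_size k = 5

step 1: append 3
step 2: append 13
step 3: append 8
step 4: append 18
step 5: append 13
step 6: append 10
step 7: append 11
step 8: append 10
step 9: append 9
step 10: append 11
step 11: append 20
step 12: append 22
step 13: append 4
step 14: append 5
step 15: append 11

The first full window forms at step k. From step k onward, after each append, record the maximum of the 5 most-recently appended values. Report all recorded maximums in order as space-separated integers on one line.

Answer: 18 18 18 18 13 11 20 22 22 22 22

Derivation:
step 1: append 3 -> window=[3] (not full yet)
step 2: append 13 -> window=[3, 13] (not full yet)
step 3: append 8 -> window=[3, 13, 8] (not full yet)
step 4: append 18 -> window=[3, 13, 8, 18] (not full yet)
step 5: append 13 -> window=[3, 13, 8, 18, 13] -> max=18
step 6: append 10 -> window=[13, 8, 18, 13, 10] -> max=18
step 7: append 11 -> window=[8, 18, 13, 10, 11] -> max=18
step 8: append 10 -> window=[18, 13, 10, 11, 10] -> max=18
step 9: append 9 -> window=[13, 10, 11, 10, 9] -> max=13
step 10: append 11 -> window=[10, 11, 10, 9, 11] -> max=11
step 11: append 20 -> window=[11, 10, 9, 11, 20] -> max=20
step 12: append 22 -> window=[10, 9, 11, 20, 22] -> max=22
step 13: append 4 -> window=[9, 11, 20, 22, 4] -> max=22
step 14: append 5 -> window=[11, 20, 22, 4, 5] -> max=22
step 15: append 11 -> window=[20, 22, 4, 5, 11] -> max=22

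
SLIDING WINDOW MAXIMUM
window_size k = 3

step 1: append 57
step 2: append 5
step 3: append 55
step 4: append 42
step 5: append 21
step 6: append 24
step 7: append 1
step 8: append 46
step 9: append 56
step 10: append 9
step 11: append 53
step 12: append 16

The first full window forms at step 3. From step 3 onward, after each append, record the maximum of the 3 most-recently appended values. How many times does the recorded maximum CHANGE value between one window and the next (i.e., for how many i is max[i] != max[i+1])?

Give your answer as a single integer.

Answer: 6

Derivation:
step 1: append 57 -> window=[57] (not full yet)
step 2: append 5 -> window=[57, 5] (not full yet)
step 3: append 55 -> window=[57, 5, 55] -> max=57
step 4: append 42 -> window=[5, 55, 42] -> max=55
step 5: append 21 -> window=[55, 42, 21] -> max=55
step 6: append 24 -> window=[42, 21, 24] -> max=42
step 7: append 1 -> window=[21, 24, 1] -> max=24
step 8: append 46 -> window=[24, 1, 46] -> max=46
step 9: append 56 -> window=[1, 46, 56] -> max=56
step 10: append 9 -> window=[46, 56, 9] -> max=56
step 11: append 53 -> window=[56, 9, 53] -> max=56
step 12: append 16 -> window=[9, 53, 16] -> max=53
Recorded maximums: 57 55 55 42 24 46 56 56 56 53
Changes between consecutive maximums: 6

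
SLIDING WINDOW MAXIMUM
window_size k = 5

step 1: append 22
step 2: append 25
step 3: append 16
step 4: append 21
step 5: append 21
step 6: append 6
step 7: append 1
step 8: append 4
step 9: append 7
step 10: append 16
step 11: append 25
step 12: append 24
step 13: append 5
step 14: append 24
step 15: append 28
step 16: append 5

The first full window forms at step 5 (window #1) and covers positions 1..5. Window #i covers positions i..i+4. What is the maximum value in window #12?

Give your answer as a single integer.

Answer: 28

Derivation:
step 1: append 22 -> window=[22] (not full yet)
step 2: append 25 -> window=[22, 25] (not full yet)
step 3: append 16 -> window=[22, 25, 16] (not full yet)
step 4: append 21 -> window=[22, 25, 16, 21] (not full yet)
step 5: append 21 -> window=[22, 25, 16, 21, 21] -> max=25
step 6: append 6 -> window=[25, 16, 21, 21, 6] -> max=25
step 7: append 1 -> window=[16, 21, 21, 6, 1] -> max=21
step 8: append 4 -> window=[21, 21, 6, 1, 4] -> max=21
step 9: append 7 -> window=[21, 6, 1, 4, 7] -> max=21
step 10: append 16 -> window=[6, 1, 4, 7, 16] -> max=16
step 11: append 25 -> window=[1, 4, 7, 16, 25] -> max=25
step 12: append 24 -> window=[4, 7, 16, 25, 24] -> max=25
step 13: append 5 -> window=[7, 16, 25, 24, 5] -> max=25
step 14: append 24 -> window=[16, 25, 24, 5, 24] -> max=25
step 15: append 28 -> window=[25, 24, 5, 24, 28] -> max=28
step 16: append 5 -> window=[24, 5, 24, 28, 5] -> max=28
Window #12 max = 28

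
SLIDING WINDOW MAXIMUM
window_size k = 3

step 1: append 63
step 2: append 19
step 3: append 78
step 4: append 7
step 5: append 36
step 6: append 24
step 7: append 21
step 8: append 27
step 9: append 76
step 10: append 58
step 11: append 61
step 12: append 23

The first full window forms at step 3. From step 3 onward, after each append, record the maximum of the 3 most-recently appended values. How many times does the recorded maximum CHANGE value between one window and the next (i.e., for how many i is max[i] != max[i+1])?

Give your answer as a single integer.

step 1: append 63 -> window=[63] (not full yet)
step 2: append 19 -> window=[63, 19] (not full yet)
step 3: append 78 -> window=[63, 19, 78] -> max=78
step 4: append 7 -> window=[19, 78, 7] -> max=78
step 5: append 36 -> window=[78, 7, 36] -> max=78
step 6: append 24 -> window=[7, 36, 24] -> max=36
step 7: append 21 -> window=[36, 24, 21] -> max=36
step 8: append 27 -> window=[24, 21, 27] -> max=27
step 9: append 76 -> window=[21, 27, 76] -> max=76
step 10: append 58 -> window=[27, 76, 58] -> max=76
step 11: append 61 -> window=[76, 58, 61] -> max=76
step 12: append 23 -> window=[58, 61, 23] -> max=61
Recorded maximums: 78 78 78 36 36 27 76 76 76 61
Changes between consecutive maximums: 4

Answer: 4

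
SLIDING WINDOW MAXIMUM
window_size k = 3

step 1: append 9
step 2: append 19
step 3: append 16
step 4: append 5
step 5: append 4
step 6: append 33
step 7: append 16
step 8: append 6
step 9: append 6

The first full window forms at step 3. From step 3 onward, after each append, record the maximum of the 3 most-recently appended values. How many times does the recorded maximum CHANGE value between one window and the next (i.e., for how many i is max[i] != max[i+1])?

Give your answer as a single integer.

step 1: append 9 -> window=[9] (not full yet)
step 2: append 19 -> window=[9, 19] (not full yet)
step 3: append 16 -> window=[9, 19, 16] -> max=19
step 4: append 5 -> window=[19, 16, 5] -> max=19
step 5: append 4 -> window=[16, 5, 4] -> max=16
step 6: append 33 -> window=[5, 4, 33] -> max=33
step 7: append 16 -> window=[4, 33, 16] -> max=33
step 8: append 6 -> window=[33, 16, 6] -> max=33
step 9: append 6 -> window=[16, 6, 6] -> max=16
Recorded maximums: 19 19 16 33 33 33 16
Changes between consecutive maximums: 3

Answer: 3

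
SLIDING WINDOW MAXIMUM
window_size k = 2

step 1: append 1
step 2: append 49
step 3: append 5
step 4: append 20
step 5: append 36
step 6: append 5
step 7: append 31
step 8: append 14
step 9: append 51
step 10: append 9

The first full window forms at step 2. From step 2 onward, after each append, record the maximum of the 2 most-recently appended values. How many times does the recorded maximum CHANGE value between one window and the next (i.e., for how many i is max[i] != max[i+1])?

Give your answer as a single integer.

step 1: append 1 -> window=[1] (not full yet)
step 2: append 49 -> window=[1, 49] -> max=49
step 3: append 5 -> window=[49, 5] -> max=49
step 4: append 20 -> window=[5, 20] -> max=20
step 5: append 36 -> window=[20, 36] -> max=36
step 6: append 5 -> window=[36, 5] -> max=36
step 7: append 31 -> window=[5, 31] -> max=31
step 8: append 14 -> window=[31, 14] -> max=31
step 9: append 51 -> window=[14, 51] -> max=51
step 10: append 9 -> window=[51, 9] -> max=51
Recorded maximums: 49 49 20 36 36 31 31 51 51
Changes between consecutive maximums: 4

Answer: 4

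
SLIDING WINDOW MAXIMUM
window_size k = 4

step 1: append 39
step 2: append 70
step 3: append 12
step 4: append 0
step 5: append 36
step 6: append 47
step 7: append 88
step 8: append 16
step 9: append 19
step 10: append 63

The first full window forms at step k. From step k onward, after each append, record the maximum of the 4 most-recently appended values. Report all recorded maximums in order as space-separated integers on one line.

step 1: append 39 -> window=[39] (not full yet)
step 2: append 70 -> window=[39, 70] (not full yet)
step 3: append 12 -> window=[39, 70, 12] (not full yet)
step 4: append 0 -> window=[39, 70, 12, 0] -> max=70
step 5: append 36 -> window=[70, 12, 0, 36] -> max=70
step 6: append 47 -> window=[12, 0, 36, 47] -> max=47
step 7: append 88 -> window=[0, 36, 47, 88] -> max=88
step 8: append 16 -> window=[36, 47, 88, 16] -> max=88
step 9: append 19 -> window=[47, 88, 16, 19] -> max=88
step 10: append 63 -> window=[88, 16, 19, 63] -> max=88

Answer: 70 70 47 88 88 88 88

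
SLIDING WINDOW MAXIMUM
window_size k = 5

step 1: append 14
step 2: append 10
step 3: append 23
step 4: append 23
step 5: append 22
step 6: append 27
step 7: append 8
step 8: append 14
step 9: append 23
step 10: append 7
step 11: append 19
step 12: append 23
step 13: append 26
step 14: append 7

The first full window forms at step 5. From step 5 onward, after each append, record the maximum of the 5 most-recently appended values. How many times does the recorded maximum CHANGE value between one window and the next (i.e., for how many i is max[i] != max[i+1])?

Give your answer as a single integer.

Answer: 3

Derivation:
step 1: append 14 -> window=[14] (not full yet)
step 2: append 10 -> window=[14, 10] (not full yet)
step 3: append 23 -> window=[14, 10, 23] (not full yet)
step 4: append 23 -> window=[14, 10, 23, 23] (not full yet)
step 5: append 22 -> window=[14, 10, 23, 23, 22] -> max=23
step 6: append 27 -> window=[10, 23, 23, 22, 27] -> max=27
step 7: append 8 -> window=[23, 23, 22, 27, 8] -> max=27
step 8: append 14 -> window=[23, 22, 27, 8, 14] -> max=27
step 9: append 23 -> window=[22, 27, 8, 14, 23] -> max=27
step 10: append 7 -> window=[27, 8, 14, 23, 7] -> max=27
step 11: append 19 -> window=[8, 14, 23, 7, 19] -> max=23
step 12: append 23 -> window=[14, 23, 7, 19, 23] -> max=23
step 13: append 26 -> window=[23, 7, 19, 23, 26] -> max=26
step 14: append 7 -> window=[7, 19, 23, 26, 7] -> max=26
Recorded maximums: 23 27 27 27 27 27 23 23 26 26
Changes between consecutive maximums: 3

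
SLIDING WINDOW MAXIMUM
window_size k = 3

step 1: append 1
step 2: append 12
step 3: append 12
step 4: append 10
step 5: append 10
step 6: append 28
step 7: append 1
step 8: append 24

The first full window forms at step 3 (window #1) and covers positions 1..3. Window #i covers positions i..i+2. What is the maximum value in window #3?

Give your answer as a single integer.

step 1: append 1 -> window=[1] (not full yet)
step 2: append 12 -> window=[1, 12] (not full yet)
step 3: append 12 -> window=[1, 12, 12] -> max=12
step 4: append 10 -> window=[12, 12, 10] -> max=12
step 5: append 10 -> window=[12, 10, 10] -> max=12
Window #3 max = 12

Answer: 12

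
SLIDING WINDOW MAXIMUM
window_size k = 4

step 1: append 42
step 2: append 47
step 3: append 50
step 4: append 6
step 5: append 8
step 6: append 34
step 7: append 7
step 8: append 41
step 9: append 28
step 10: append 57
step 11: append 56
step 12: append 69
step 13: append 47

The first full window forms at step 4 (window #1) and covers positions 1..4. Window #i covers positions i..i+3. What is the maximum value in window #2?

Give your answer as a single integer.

step 1: append 42 -> window=[42] (not full yet)
step 2: append 47 -> window=[42, 47] (not full yet)
step 3: append 50 -> window=[42, 47, 50] (not full yet)
step 4: append 6 -> window=[42, 47, 50, 6] -> max=50
step 5: append 8 -> window=[47, 50, 6, 8] -> max=50
Window #2 max = 50

Answer: 50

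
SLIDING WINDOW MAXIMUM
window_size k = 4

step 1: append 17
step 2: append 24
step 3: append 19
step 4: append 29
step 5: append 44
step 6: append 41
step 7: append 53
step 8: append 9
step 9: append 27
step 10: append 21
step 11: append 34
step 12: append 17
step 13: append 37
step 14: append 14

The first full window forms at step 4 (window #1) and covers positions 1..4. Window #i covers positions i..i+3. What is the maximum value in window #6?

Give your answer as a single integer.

Answer: 53

Derivation:
step 1: append 17 -> window=[17] (not full yet)
step 2: append 24 -> window=[17, 24] (not full yet)
step 3: append 19 -> window=[17, 24, 19] (not full yet)
step 4: append 29 -> window=[17, 24, 19, 29] -> max=29
step 5: append 44 -> window=[24, 19, 29, 44] -> max=44
step 6: append 41 -> window=[19, 29, 44, 41] -> max=44
step 7: append 53 -> window=[29, 44, 41, 53] -> max=53
step 8: append 9 -> window=[44, 41, 53, 9] -> max=53
step 9: append 27 -> window=[41, 53, 9, 27] -> max=53
Window #6 max = 53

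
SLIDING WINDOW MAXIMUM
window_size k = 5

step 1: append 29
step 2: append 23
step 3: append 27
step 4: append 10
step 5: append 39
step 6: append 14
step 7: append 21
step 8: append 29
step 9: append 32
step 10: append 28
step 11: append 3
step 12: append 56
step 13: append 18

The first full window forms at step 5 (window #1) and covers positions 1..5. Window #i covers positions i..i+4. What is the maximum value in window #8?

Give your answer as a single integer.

Answer: 56

Derivation:
step 1: append 29 -> window=[29] (not full yet)
step 2: append 23 -> window=[29, 23] (not full yet)
step 3: append 27 -> window=[29, 23, 27] (not full yet)
step 4: append 10 -> window=[29, 23, 27, 10] (not full yet)
step 5: append 39 -> window=[29, 23, 27, 10, 39] -> max=39
step 6: append 14 -> window=[23, 27, 10, 39, 14] -> max=39
step 7: append 21 -> window=[27, 10, 39, 14, 21] -> max=39
step 8: append 29 -> window=[10, 39, 14, 21, 29] -> max=39
step 9: append 32 -> window=[39, 14, 21, 29, 32] -> max=39
step 10: append 28 -> window=[14, 21, 29, 32, 28] -> max=32
step 11: append 3 -> window=[21, 29, 32, 28, 3] -> max=32
step 12: append 56 -> window=[29, 32, 28, 3, 56] -> max=56
Window #8 max = 56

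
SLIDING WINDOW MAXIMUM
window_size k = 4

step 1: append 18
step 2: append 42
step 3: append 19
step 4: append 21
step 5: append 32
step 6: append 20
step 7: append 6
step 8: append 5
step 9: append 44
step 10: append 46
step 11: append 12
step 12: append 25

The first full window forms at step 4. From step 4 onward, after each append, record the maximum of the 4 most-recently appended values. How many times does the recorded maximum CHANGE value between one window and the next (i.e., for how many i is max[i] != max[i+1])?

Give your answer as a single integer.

Answer: 3

Derivation:
step 1: append 18 -> window=[18] (not full yet)
step 2: append 42 -> window=[18, 42] (not full yet)
step 3: append 19 -> window=[18, 42, 19] (not full yet)
step 4: append 21 -> window=[18, 42, 19, 21] -> max=42
step 5: append 32 -> window=[42, 19, 21, 32] -> max=42
step 6: append 20 -> window=[19, 21, 32, 20] -> max=32
step 7: append 6 -> window=[21, 32, 20, 6] -> max=32
step 8: append 5 -> window=[32, 20, 6, 5] -> max=32
step 9: append 44 -> window=[20, 6, 5, 44] -> max=44
step 10: append 46 -> window=[6, 5, 44, 46] -> max=46
step 11: append 12 -> window=[5, 44, 46, 12] -> max=46
step 12: append 25 -> window=[44, 46, 12, 25] -> max=46
Recorded maximums: 42 42 32 32 32 44 46 46 46
Changes between consecutive maximums: 3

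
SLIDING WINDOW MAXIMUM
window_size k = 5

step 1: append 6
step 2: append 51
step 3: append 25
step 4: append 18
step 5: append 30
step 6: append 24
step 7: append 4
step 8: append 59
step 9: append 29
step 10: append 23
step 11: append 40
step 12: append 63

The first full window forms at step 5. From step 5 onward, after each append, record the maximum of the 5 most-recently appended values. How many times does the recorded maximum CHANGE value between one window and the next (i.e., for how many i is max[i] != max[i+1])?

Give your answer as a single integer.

step 1: append 6 -> window=[6] (not full yet)
step 2: append 51 -> window=[6, 51] (not full yet)
step 3: append 25 -> window=[6, 51, 25] (not full yet)
step 4: append 18 -> window=[6, 51, 25, 18] (not full yet)
step 5: append 30 -> window=[6, 51, 25, 18, 30] -> max=51
step 6: append 24 -> window=[51, 25, 18, 30, 24] -> max=51
step 7: append 4 -> window=[25, 18, 30, 24, 4] -> max=30
step 8: append 59 -> window=[18, 30, 24, 4, 59] -> max=59
step 9: append 29 -> window=[30, 24, 4, 59, 29] -> max=59
step 10: append 23 -> window=[24, 4, 59, 29, 23] -> max=59
step 11: append 40 -> window=[4, 59, 29, 23, 40] -> max=59
step 12: append 63 -> window=[59, 29, 23, 40, 63] -> max=63
Recorded maximums: 51 51 30 59 59 59 59 63
Changes between consecutive maximums: 3

Answer: 3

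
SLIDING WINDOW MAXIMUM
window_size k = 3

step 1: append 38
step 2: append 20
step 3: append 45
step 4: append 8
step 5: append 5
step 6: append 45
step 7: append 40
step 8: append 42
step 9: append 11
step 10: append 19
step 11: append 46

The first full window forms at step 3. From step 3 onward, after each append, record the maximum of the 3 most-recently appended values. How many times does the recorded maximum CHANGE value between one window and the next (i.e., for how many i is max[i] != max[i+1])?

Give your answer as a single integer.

step 1: append 38 -> window=[38] (not full yet)
step 2: append 20 -> window=[38, 20] (not full yet)
step 3: append 45 -> window=[38, 20, 45] -> max=45
step 4: append 8 -> window=[20, 45, 8] -> max=45
step 5: append 5 -> window=[45, 8, 5] -> max=45
step 6: append 45 -> window=[8, 5, 45] -> max=45
step 7: append 40 -> window=[5, 45, 40] -> max=45
step 8: append 42 -> window=[45, 40, 42] -> max=45
step 9: append 11 -> window=[40, 42, 11] -> max=42
step 10: append 19 -> window=[42, 11, 19] -> max=42
step 11: append 46 -> window=[11, 19, 46] -> max=46
Recorded maximums: 45 45 45 45 45 45 42 42 46
Changes between consecutive maximums: 2

Answer: 2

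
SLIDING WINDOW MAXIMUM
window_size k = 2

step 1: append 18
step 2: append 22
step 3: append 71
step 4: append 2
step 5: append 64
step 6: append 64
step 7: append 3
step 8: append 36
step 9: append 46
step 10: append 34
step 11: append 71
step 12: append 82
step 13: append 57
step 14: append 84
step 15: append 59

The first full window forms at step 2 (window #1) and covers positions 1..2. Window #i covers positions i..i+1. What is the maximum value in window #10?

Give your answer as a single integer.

step 1: append 18 -> window=[18] (not full yet)
step 2: append 22 -> window=[18, 22] -> max=22
step 3: append 71 -> window=[22, 71] -> max=71
step 4: append 2 -> window=[71, 2] -> max=71
step 5: append 64 -> window=[2, 64] -> max=64
step 6: append 64 -> window=[64, 64] -> max=64
step 7: append 3 -> window=[64, 3] -> max=64
step 8: append 36 -> window=[3, 36] -> max=36
step 9: append 46 -> window=[36, 46] -> max=46
step 10: append 34 -> window=[46, 34] -> max=46
step 11: append 71 -> window=[34, 71] -> max=71
Window #10 max = 71

Answer: 71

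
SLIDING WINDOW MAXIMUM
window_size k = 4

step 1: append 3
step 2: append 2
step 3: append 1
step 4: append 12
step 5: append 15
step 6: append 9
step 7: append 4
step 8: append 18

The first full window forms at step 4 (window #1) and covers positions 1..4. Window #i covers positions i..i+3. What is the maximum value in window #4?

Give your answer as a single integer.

step 1: append 3 -> window=[3] (not full yet)
step 2: append 2 -> window=[3, 2] (not full yet)
step 3: append 1 -> window=[3, 2, 1] (not full yet)
step 4: append 12 -> window=[3, 2, 1, 12] -> max=12
step 5: append 15 -> window=[2, 1, 12, 15] -> max=15
step 6: append 9 -> window=[1, 12, 15, 9] -> max=15
step 7: append 4 -> window=[12, 15, 9, 4] -> max=15
Window #4 max = 15

Answer: 15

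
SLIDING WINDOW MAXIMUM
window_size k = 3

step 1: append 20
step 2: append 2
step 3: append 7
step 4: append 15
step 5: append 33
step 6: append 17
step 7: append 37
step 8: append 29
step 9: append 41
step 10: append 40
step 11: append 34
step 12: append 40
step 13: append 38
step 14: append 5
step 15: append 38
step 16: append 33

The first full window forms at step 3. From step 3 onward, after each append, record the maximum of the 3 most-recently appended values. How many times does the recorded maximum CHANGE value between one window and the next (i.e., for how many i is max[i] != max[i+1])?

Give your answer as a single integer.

step 1: append 20 -> window=[20] (not full yet)
step 2: append 2 -> window=[20, 2] (not full yet)
step 3: append 7 -> window=[20, 2, 7] -> max=20
step 4: append 15 -> window=[2, 7, 15] -> max=15
step 5: append 33 -> window=[7, 15, 33] -> max=33
step 6: append 17 -> window=[15, 33, 17] -> max=33
step 7: append 37 -> window=[33, 17, 37] -> max=37
step 8: append 29 -> window=[17, 37, 29] -> max=37
step 9: append 41 -> window=[37, 29, 41] -> max=41
step 10: append 40 -> window=[29, 41, 40] -> max=41
step 11: append 34 -> window=[41, 40, 34] -> max=41
step 12: append 40 -> window=[40, 34, 40] -> max=40
step 13: append 38 -> window=[34, 40, 38] -> max=40
step 14: append 5 -> window=[40, 38, 5] -> max=40
step 15: append 38 -> window=[38, 5, 38] -> max=38
step 16: append 33 -> window=[5, 38, 33] -> max=38
Recorded maximums: 20 15 33 33 37 37 41 41 41 40 40 40 38 38
Changes between consecutive maximums: 6

Answer: 6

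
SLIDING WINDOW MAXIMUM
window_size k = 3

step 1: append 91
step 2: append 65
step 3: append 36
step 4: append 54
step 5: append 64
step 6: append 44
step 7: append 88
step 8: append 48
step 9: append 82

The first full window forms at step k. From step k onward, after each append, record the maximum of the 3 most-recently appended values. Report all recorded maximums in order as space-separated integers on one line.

Answer: 91 65 64 64 88 88 88

Derivation:
step 1: append 91 -> window=[91] (not full yet)
step 2: append 65 -> window=[91, 65] (not full yet)
step 3: append 36 -> window=[91, 65, 36] -> max=91
step 4: append 54 -> window=[65, 36, 54] -> max=65
step 5: append 64 -> window=[36, 54, 64] -> max=64
step 6: append 44 -> window=[54, 64, 44] -> max=64
step 7: append 88 -> window=[64, 44, 88] -> max=88
step 8: append 48 -> window=[44, 88, 48] -> max=88
step 9: append 82 -> window=[88, 48, 82] -> max=88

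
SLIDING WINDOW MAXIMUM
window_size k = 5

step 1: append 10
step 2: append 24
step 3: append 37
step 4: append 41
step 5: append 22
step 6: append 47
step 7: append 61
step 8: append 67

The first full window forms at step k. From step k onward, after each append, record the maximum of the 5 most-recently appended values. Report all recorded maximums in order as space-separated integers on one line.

step 1: append 10 -> window=[10] (not full yet)
step 2: append 24 -> window=[10, 24] (not full yet)
step 3: append 37 -> window=[10, 24, 37] (not full yet)
step 4: append 41 -> window=[10, 24, 37, 41] (not full yet)
step 5: append 22 -> window=[10, 24, 37, 41, 22] -> max=41
step 6: append 47 -> window=[24, 37, 41, 22, 47] -> max=47
step 7: append 61 -> window=[37, 41, 22, 47, 61] -> max=61
step 8: append 67 -> window=[41, 22, 47, 61, 67] -> max=67

Answer: 41 47 61 67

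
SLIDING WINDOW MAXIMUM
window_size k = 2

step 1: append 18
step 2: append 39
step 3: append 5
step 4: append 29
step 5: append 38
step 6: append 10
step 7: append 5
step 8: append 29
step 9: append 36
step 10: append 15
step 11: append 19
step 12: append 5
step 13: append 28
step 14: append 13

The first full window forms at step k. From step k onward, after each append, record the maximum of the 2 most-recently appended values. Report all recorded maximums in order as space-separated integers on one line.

Answer: 39 39 29 38 38 10 29 36 36 19 19 28 28

Derivation:
step 1: append 18 -> window=[18] (not full yet)
step 2: append 39 -> window=[18, 39] -> max=39
step 3: append 5 -> window=[39, 5] -> max=39
step 4: append 29 -> window=[5, 29] -> max=29
step 5: append 38 -> window=[29, 38] -> max=38
step 6: append 10 -> window=[38, 10] -> max=38
step 7: append 5 -> window=[10, 5] -> max=10
step 8: append 29 -> window=[5, 29] -> max=29
step 9: append 36 -> window=[29, 36] -> max=36
step 10: append 15 -> window=[36, 15] -> max=36
step 11: append 19 -> window=[15, 19] -> max=19
step 12: append 5 -> window=[19, 5] -> max=19
step 13: append 28 -> window=[5, 28] -> max=28
step 14: append 13 -> window=[28, 13] -> max=28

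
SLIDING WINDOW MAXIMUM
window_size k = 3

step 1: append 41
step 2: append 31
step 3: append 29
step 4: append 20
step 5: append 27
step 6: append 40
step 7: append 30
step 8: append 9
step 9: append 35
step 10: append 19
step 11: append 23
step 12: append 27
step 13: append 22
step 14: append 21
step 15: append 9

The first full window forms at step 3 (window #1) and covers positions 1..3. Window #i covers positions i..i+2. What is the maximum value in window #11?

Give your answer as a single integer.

Answer: 27

Derivation:
step 1: append 41 -> window=[41] (not full yet)
step 2: append 31 -> window=[41, 31] (not full yet)
step 3: append 29 -> window=[41, 31, 29] -> max=41
step 4: append 20 -> window=[31, 29, 20] -> max=31
step 5: append 27 -> window=[29, 20, 27] -> max=29
step 6: append 40 -> window=[20, 27, 40] -> max=40
step 7: append 30 -> window=[27, 40, 30] -> max=40
step 8: append 9 -> window=[40, 30, 9] -> max=40
step 9: append 35 -> window=[30, 9, 35] -> max=35
step 10: append 19 -> window=[9, 35, 19] -> max=35
step 11: append 23 -> window=[35, 19, 23] -> max=35
step 12: append 27 -> window=[19, 23, 27] -> max=27
step 13: append 22 -> window=[23, 27, 22] -> max=27
Window #11 max = 27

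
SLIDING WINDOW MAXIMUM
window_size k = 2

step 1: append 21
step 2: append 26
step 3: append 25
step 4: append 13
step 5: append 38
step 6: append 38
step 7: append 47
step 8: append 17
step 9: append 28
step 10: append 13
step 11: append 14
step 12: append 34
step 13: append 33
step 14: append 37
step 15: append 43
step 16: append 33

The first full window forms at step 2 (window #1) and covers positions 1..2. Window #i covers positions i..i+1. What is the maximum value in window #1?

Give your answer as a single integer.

Answer: 26

Derivation:
step 1: append 21 -> window=[21] (not full yet)
step 2: append 26 -> window=[21, 26] -> max=26
Window #1 max = 26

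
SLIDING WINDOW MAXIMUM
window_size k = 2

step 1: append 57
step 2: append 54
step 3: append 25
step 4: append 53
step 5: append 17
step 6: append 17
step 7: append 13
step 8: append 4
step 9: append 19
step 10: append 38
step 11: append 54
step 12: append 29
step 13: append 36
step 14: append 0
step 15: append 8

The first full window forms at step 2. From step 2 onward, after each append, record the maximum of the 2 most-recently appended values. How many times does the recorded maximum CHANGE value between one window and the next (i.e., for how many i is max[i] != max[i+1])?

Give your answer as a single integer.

step 1: append 57 -> window=[57] (not full yet)
step 2: append 54 -> window=[57, 54] -> max=57
step 3: append 25 -> window=[54, 25] -> max=54
step 4: append 53 -> window=[25, 53] -> max=53
step 5: append 17 -> window=[53, 17] -> max=53
step 6: append 17 -> window=[17, 17] -> max=17
step 7: append 13 -> window=[17, 13] -> max=17
step 8: append 4 -> window=[13, 4] -> max=13
step 9: append 19 -> window=[4, 19] -> max=19
step 10: append 38 -> window=[19, 38] -> max=38
step 11: append 54 -> window=[38, 54] -> max=54
step 12: append 29 -> window=[54, 29] -> max=54
step 13: append 36 -> window=[29, 36] -> max=36
step 14: append 0 -> window=[36, 0] -> max=36
step 15: append 8 -> window=[0, 8] -> max=8
Recorded maximums: 57 54 53 53 17 17 13 19 38 54 54 36 36 8
Changes between consecutive maximums: 9

Answer: 9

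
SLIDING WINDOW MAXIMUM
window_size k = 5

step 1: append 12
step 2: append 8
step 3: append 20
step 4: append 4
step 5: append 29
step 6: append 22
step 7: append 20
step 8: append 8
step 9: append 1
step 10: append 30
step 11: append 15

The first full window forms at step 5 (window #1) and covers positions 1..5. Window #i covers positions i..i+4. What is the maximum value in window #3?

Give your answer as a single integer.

step 1: append 12 -> window=[12] (not full yet)
step 2: append 8 -> window=[12, 8] (not full yet)
step 3: append 20 -> window=[12, 8, 20] (not full yet)
step 4: append 4 -> window=[12, 8, 20, 4] (not full yet)
step 5: append 29 -> window=[12, 8, 20, 4, 29] -> max=29
step 6: append 22 -> window=[8, 20, 4, 29, 22] -> max=29
step 7: append 20 -> window=[20, 4, 29, 22, 20] -> max=29
Window #3 max = 29

Answer: 29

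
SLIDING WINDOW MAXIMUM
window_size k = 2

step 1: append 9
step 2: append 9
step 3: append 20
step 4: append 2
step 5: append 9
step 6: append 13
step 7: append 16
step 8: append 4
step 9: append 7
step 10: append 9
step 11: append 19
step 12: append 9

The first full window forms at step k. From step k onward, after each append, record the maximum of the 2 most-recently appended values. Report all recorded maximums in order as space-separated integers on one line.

step 1: append 9 -> window=[9] (not full yet)
step 2: append 9 -> window=[9, 9] -> max=9
step 3: append 20 -> window=[9, 20] -> max=20
step 4: append 2 -> window=[20, 2] -> max=20
step 5: append 9 -> window=[2, 9] -> max=9
step 6: append 13 -> window=[9, 13] -> max=13
step 7: append 16 -> window=[13, 16] -> max=16
step 8: append 4 -> window=[16, 4] -> max=16
step 9: append 7 -> window=[4, 7] -> max=7
step 10: append 9 -> window=[7, 9] -> max=9
step 11: append 19 -> window=[9, 19] -> max=19
step 12: append 9 -> window=[19, 9] -> max=19

Answer: 9 20 20 9 13 16 16 7 9 19 19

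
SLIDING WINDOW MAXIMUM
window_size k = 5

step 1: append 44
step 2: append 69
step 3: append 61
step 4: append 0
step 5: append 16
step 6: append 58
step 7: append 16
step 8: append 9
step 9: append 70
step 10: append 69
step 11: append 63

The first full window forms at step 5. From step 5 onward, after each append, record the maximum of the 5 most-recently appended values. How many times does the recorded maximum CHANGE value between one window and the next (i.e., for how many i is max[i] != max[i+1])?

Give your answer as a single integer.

Answer: 3

Derivation:
step 1: append 44 -> window=[44] (not full yet)
step 2: append 69 -> window=[44, 69] (not full yet)
step 3: append 61 -> window=[44, 69, 61] (not full yet)
step 4: append 0 -> window=[44, 69, 61, 0] (not full yet)
step 5: append 16 -> window=[44, 69, 61, 0, 16] -> max=69
step 6: append 58 -> window=[69, 61, 0, 16, 58] -> max=69
step 7: append 16 -> window=[61, 0, 16, 58, 16] -> max=61
step 8: append 9 -> window=[0, 16, 58, 16, 9] -> max=58
step 9: append 70 -> window=[16, 58, 16, 9, 70] -> max=70
step 10: append 69 -> window=[58, 16, 9, 70, 69] -> max=70
step 11: append 63 -> window=[16, 9, 70, 69, 63] -> max=70
Recorded maximums: 69 69 61 58 70 70 70
Changes between consecutive maximums: 3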